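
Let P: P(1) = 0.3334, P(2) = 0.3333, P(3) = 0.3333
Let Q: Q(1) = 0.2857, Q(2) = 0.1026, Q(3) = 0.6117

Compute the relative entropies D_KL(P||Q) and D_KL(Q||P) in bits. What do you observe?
D_KL(P||Q) = 0.3488 bits, D_KL(Q||P) = 0.2978 bits. The two directions give different values (D_KL(P||Q) exceeds D_KL(Q||P) by 0.0510 bits): KL divergence is asymmetric.

D_KL(P||Q) = Σ P(x) log₂(P(x)/Q(x))

Computing term by term:
  P(1)·log₂(P(1)/Q(1)) = 0.3334·log₂(0.3334/0.2857) = 0.07427
  P(2)·log₂(P(2)/Q(2)) = 0.3333·log₂(0.3333/0.1026) = 0.56654
  P(3)·log₂(P(3)/Q(3)) = 0.3333·log₂(0.3333/0.6117) = -0.29197

D_KL(P||Q) = 0.07427 + 0.56654 - 0.29197 = 0.34884 ≈ 0.3488 bits

D_KL(Q||P) = Σ Q(x) log₂(Q(x)/P(x))

Computing term by term:
  Q(1)·log₂(Q(1)/P(1)) = 0.2857·log₂(0.2857/0.3334) = -0.06364
  Q(2)·log₂(Q(2)/P(2)) = 0.1026·log₂(0.1026/0.3333) = -0.17440
  Q(3)·log₂(Q(3)/P(3)) = 0.6117·log₂(0.6117/0.3333) = 0.53585

D_KL(Q||P) = -0.06364 - 0.17440 + 0.53585 = 0.29781 ≈ 0.2978 bits

These are NOT equal (difference: 0.0510 bits). KL divergence is asymmetric: D_KL(P||Q) ≠ D_KL(Q||P) in general.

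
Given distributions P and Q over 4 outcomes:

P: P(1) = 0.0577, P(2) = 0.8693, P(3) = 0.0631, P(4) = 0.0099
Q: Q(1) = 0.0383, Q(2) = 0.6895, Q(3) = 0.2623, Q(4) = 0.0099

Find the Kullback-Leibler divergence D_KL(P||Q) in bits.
0.1950 bits

D_KL(P||Q) = Σ P(x) log₂(P(x)/Q(x))

Computing term by term:
  P(1)·log₂(P(1)/Q(1)) = 0.0577·log₂(0.0577/0.0383) = 0.03411
  P(2)·log₂(P(2)/Q(2)) = 0.8693·log₂(0.8693/0.6895) = 0.29061
  P(3)·log₂(P(3)/Q(3)) = 0.0631·log₂(0.0631/0.2623) = -0.12970
  P(4)·log₂(P(4)/Q(4)) = 0.0099·log₂(0.0099/0.0099) = 0.00000

D_KL(P||Q) = 0.03411 + 0.29061 - 0.12970 + 0.00000 = 0.19502 ≈ 0.1950 bits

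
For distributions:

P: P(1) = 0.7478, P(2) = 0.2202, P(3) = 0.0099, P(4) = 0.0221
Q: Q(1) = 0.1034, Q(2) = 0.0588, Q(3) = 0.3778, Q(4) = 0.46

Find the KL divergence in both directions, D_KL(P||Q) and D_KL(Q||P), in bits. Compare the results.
D_KL(P||Q) = 2.4052 bits, D_KL(Q||P) = 3.5924 bits. D_KL(Q||P) is larger than D_KL(P||Q) by 1.1872 bits; the two directions differ.

D_KL(P||Q) = Σ P(x) log₂(P(x)/Q(x))

Computing term by term:
  P(1)·log₂(P(1)/Q(1)) = 0.7478·log₂(0.7478/0.1034) = 2.13453
  P(2)·log₂(P(2)/Q(2)) = 0.2202·log₂(0.2202/0.0588) = 0.41946
  P(3)·log₂(P(3)/Q(3)) = 0.0099·log₂(0.0099/0.3778) = -0.05202
  P(4)·log₂(P(4)/Q(4)) = 0.0221·log₂(0.0221/0.46) = -0.09679

D_KL(P||Q) = 2.13453 + 0.41946 - 0.05202 - 0.09679 = 2.40518 ≈ 2.4052 bits

D_KL(Q||P) = Σ Q(x) log₂(Q(x)/P(x))

Computing term by term:
  Q(1)·log₂(Q(1)/P(1)) = 0.1034·log₂(0.1034/0.7478) = -0.29515
  Q(2)·log₂(Q(2)/P(2)) = 0.0588·log₂(0.0588/0.2202) = -0.11201
  Q(3)·log₂(Q(3)/P(3)) = 0.3778·log₂(0.3778/0.0099) = 1.98498
  Q(4)·log₂(Q(4)/P(4)) = 0.46·log₂(0.46/0.0221) = 2.01458

D_KL(Q||P) = -0.29515 - 0.11201 + 1.98498 + 2.01458 = 3.59240 ≈ 3.5924 bits

These are NOT equal (difference: 1.1872 bits). KL divergence is asymmetric: D_KL(P||Q) ≠ D_KL(Q||P) in general.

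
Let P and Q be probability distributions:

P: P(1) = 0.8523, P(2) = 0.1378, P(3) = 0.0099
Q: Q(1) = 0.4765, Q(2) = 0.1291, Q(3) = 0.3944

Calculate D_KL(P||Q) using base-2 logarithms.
0.6753 bits

D_KL(P||Q) = Σ P(x) log₂(P(x)/Q(x))

Computing term by term:
  P(1)·log₂(P(1)/Q(1)) = 0.8523·log₂(0.8523/0.4765) = 0.71498
  P(2)·log₂(P(2)/Q(2)) = 0.1378·log₂(0.1378/0.1291) = 0.01297
  P(3)·log₂(P(3)/Q(3)) = 0.0099·log₂(0.0099/0.3944) = -0.05263

D_KL(P||Q) = 0.71498 + 0.01297 - 0.05263 = 0.67532 ≈ 0.6753 bits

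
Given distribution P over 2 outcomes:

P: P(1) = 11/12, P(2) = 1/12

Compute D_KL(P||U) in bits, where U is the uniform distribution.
0.5862 bits

U(i) = 1/2 for all i

D_KL(P||U) = Σ P(x) log₂(P(x) / (1/2))
           = Σ P(x) log₂(P(x)) + log₂(2)
           = log₂(2) - H(P)

H(P) = -Σ P(x) log₂(P(x)):
  -P(1)·log₂(P(1)) = -(11/12)·log₂(11/12) = 0.11507
  -P(2)·log₂(P(2)) = -(1/12)·log₂(1/12) = 0.29875
H(P) = 0.11507 + 0.29875 = 0.41382 bits

log₂(2) = 1.00000 bits

D_KL(P||U) = 1.00000 - 0.41382 = 0.58618 ≈ 0.5862 bits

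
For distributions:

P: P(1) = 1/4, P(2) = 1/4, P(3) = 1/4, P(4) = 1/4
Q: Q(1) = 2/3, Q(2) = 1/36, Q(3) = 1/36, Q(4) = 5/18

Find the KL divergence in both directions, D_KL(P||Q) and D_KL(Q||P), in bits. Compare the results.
D_KL(P||Q) = 1.1932 bits, D_KL(Q||P) = 0.8095 bits. D_KL(P||Q) is larger than D_KL(Q||P) by 0.3837 bits; the two directions differ.

D_KL(P||Q) = Σ P(x) log₂(P(x)/Q(x))

Computing term by term:
  P(1)·log₂(P(1)/Q(1)) = (1/4)·log₂((1/4)/(2/3)) = -0.35376
  P(2)·log₂(P(2)/Q(2)) = (1/4)·log₂((1/4)/(1/36)) = 0.79248
  P(3)·log₂(P(3)/Q(3)) = (1/4)·log₂((1/4)/(1/36)) = 0.79248
  P(4)·log₂(P(4)/Q(4)) = (1/4)·log₂((1/4)/(5/18)) = -0.03800

D_KL(P||Q) = -0.35376 + 0.79248 + 0.79248 - 0.03800 = 1.19320 ≈ 1.1932 bits

D_KL(Q||P) = Σ Q(x) log₂(Q(x)/P(x))

Computing term by term:
  Q(1)·log₂(Q(1)/P(1)) = (2/3)·log₂((2/3)/(1/4)) = 0.94336
  Q(2)·log₂(Q(2)/P(2)) = (1/36)·log₂((1/36)/(1/4)) = -0.08805
  Q(3)·log₂(Q(3)/P(3)) = (1/36)·log₂((1/36)/(1/4)) = -0.08805
  Q(4)·log₂(Q(4)/P(4)) = (5/18)·log₂((5/18)/(1/4)) = 0.04222

D_KL(Q||P) = 0.94336 - 0.08805 - 0.08805 + 0.04222 = 0.80948 ≈ 0.8095 bits

These are NOT equal (difference: 0.3837 bits). KL divergence is asymmetric: D_KL(P||Q) ≠ D_KL(Q||P) in general.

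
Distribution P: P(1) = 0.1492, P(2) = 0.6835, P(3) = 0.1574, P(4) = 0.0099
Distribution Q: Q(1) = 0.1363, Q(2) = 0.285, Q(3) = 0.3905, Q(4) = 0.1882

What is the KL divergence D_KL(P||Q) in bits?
0.6336 bits

D_KL(P||Q) = Σ P(x) log₂(P(x)/Q(x))

Computing term by term:
  P(1)·log₂(P(1)/Q(1)) = 0.1492·log₂(0.1492/0.1363) = 0.01946
  P(2)·log₂(P(2)/Q(2)) = 0.6835·log₂(0.6835/0.285) = 0.86256
  P(3)·log₂(P(3)/Q(3)) = 0.1574·log₂(0.1574/0.3905) = -0.20633
  P(4)·log₂(P(4)/Q(4)) = 0.0099·log₂(0.0099/0.1882) = -0.04206

D_KL(P||Q) = 0.01946 + 0.86256 - 0.20633 - 0.04206 = 0.63363 ≈ 0.6336 bits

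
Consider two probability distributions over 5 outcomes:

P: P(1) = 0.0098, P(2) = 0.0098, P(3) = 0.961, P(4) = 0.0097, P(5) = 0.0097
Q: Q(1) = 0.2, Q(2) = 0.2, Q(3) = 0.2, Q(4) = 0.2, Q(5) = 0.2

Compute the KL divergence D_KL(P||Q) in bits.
2.0062 bits

D_KL(P||Q) = Σ P(x) log₂(P(x)/Q(x))

Computing term by term:
  P(1)·log₂(P(1)/Q(1)) = 0.0098·log₂(0.0098/0.2) = -0.04264
  P(2)·log₂(P(2)/Q(2)) = 0.0098·log₂(0.0098/0.2) = -0.04264
  P(3)·log₂(P(3)/Q(3)) = 0.961·log₂(0.961/0.2) = 2.17622
  P(4)·log₂(P(4)/Q(4)) = 0.0097·log₂(0.0097/0.2) = -0.04235
  P(5)·log₂(P(5)/Q(5)) = 0.0097·log₂(0.0097/0.2) = -0.04235

D_KL(P||Q) = -0.04264 - 0.04264 + 2.17622 - 0.04235 - 0.04235 = 2.00624 ≈ 2.0062 bits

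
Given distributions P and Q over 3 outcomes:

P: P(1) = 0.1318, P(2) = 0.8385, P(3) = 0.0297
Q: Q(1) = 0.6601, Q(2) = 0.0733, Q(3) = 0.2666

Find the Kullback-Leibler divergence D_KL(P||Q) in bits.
2.5477 bits

D_KL(P||Q) = Σ P(x) log₂(P(x)/Q(x))

Computing term by term:
  P(1)·log₂(P(1)/Q(1)) = 0.1318·log₂(0.1318/0.6601) = -0.30635
  P(2)·log₂(P(2)/Q(2)) = 0.8385·log₂(0.8385/0.0733) = 2.94810
  P(3)·log₂(P(3)/Q(3)) = 0.0297·log₂(0.0297/0.2666) = -0.09403

D_KL(P||Q) = -0.30635 + 2.94810 - 0.09403 = 2.54772 ≈ 2.5477 bits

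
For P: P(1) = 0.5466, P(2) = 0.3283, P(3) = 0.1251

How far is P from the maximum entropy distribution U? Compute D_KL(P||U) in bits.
0.2059 bits

U(i) = 1/3 for all i

D_KL(P||U) = Σ P(x) log₂(P(x) / (1/3))
           = Σ P(x) log₂(P(x)) + log₂(3)
           = log₂(3) - H(P)

H(P) = -Σ P(x) log₂(P(x)):
  -P(1)·log₂(P(1)) = -(0.5466)·log₂(0.5466) = 0.47633
  -P(2)·log₂(P(2)) = -(0.3283)·log₂(0.3283) = 0.52755
  -P(3)·log₂(P(3)) = -(0.1251)·log₂(0.1251) = 0.37516
H(P) = 0.47633 + 0.52755 + 0.37516 = 1.37904 bits

log₂(3) = 1.58496 bits

D_KL(P||U) = 1.58496 - 1.37904 = 0.20592 ≈ 0.2059 bits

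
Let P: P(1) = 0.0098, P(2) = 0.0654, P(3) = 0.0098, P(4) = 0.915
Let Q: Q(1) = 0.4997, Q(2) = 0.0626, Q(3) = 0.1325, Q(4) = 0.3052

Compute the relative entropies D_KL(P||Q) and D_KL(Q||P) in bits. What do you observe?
D_KL(P||Q) = 1.3611 bits, D_KL(Q||P) = 2.8448 bits. The two directions give different values (D_KL(Q||P) exceeds D_KL(P||Q) by 1.4837 bits): KL divergence is asymmetric.

D_KL(P||Q) = Σ P(x) log₂(P(x)/Q(x))

Computing term by term:
  P(1)·log₂(P(1)/Q(1)) = 0.0098·log₂(0.0098/0.4997) = -0.05559
  P(2)·log₂(P(2)/Q(2)) = 0.0654·log₂(0.0654/0.0626) = 0.00413
  P(3)·log₂(P(3)/Q(3)) = 0.0098·log₂(0.0098/0.1325) = -0.03682
  P(4)·log₂(P(4)/Q(4)) = 0.915·log₂(0.915/0.3052) = 1.44938

D_KL(P||Q) = -0.05559 + 0.00413 - 0.03682 + 1.44938 = 1.36110 ≈ 1.3611 bits

D_KL(Q||P) = Σ Q(x) log₂(Q(x)/P(x))

Computing term by term:
  Q(1)·log₂(Q(1)/P(1)) = 0.4997·log₂(0.4997/0.0098) = 2.83437
  Q(2)·log₂(Q(2)/P(2)) = 0.0626·log₂(0.0626/0.0654) = -0.00395
  Q(3)·log₂(Q(3)/P(3)) = 0.1325·log₂(0.1325/0.0098) = 0.49781
  Q(4)·log₂(Q(4)/P(4)) = 0.3052·log₂(0.3052/0.915) = -0.48344

D_KL(Q||P) = 2.83437 - 0.00395 + 0.49781 - 0.48344 = 2.84479 ≈ 2.8448 bits

These are NOT equal (difference: 1.4837 bits). KL divergence is asymmetric: D_KL(P||Q) ≠ D_KL(Q||P) in general.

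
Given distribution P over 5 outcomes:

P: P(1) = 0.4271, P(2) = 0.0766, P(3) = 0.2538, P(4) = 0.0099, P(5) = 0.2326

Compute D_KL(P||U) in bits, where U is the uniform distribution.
0.4564 bits

U(i) = 1/5 for all i

D_KL(P||U) = Σ P(x) log₂(P(x) / (1/5))
           = Σ P(x) log₂(P(x)) + log₂(5)
           = log₂(5) - H(P)

H(P) = -Σ P(x) log₂(P(x)):
  -P(1)·log₂(P(1)) = -(0.4271)·log₂(0.4271) = 0.52420
  -P(2)·log₂(P(2)) = -(0.0766)·log₂(0.0766) = 0.28392
  -P(3)·log₂(P(3)) = -(0.2538)·log₂(0.2538) = 0.50208
  -P(4)·log₂(P(4)) = -(0.0099)·log₂(0.0099) = 0.06592
  -P(5)·log₂(P(5)) = -(0.2326)·log₂(0.2326) = 0.48941
H(P) = 0.52420 + 0.28392 + 0.50208 + 0.06592 + 0.48941 = 1.86553 bits

log₂(5) = 2.32193 bits

D_KL(P||U) = 2.32193 - 1.86553 = 0.45640 ≈ 0.4564 bits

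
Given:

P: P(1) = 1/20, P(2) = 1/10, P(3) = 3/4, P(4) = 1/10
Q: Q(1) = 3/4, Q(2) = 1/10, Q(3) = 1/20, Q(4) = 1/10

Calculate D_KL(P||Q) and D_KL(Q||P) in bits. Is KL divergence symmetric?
D_KL(P||Q) = 2.7348 bits, D_KL(Q||P) = 2.7348 bits. The two values coincide for this particular pair, but no — KL divergence is not symmetric in general.

D_KL(P||Q) = Σ P(x) log₂(P(x)/Q(x))

Computing term by term:
  P(1)·log₂(P(1)/Q(1)) = (1/20)·log₂((1/20)/(3/4)) = -0.19534
  P(2)·log₂(P(2)/Q(2)) = (1/10)·log₂((1/10)/(1/10)) = 0.00000
  P(3)·log₂(P(3)/Q(3)) = (3/4)·log₂((3/4)/(1/20)) = 2.93017
  P(4)·log₂(P(4)/Q(4)) = (1/10)·log₂((1/10)/(1/10)) = 0.00000

D_KL(P||Q) = -0.19534 + 0.00000 + 2.93017 + 0.00000 = 2.73483 ≈ 2.7348 bits

D_KL(Q||P) = Σ Q(x) log₂(Q(x)/P(x))

Computing term by term:
  Q(1)·log₂(Q(1)/P(1)) = (3/4)·log₂((3/4)/(1/20)) = 2.93017
  Q(2)·log₂(Q(2)/P(2)) = (1/10)·log₂((1/10)/(1/10)) = 0.00000
  Q(3)·log₂(Q(3)/P(3)) = (1/20)·log₂((1/20)/(3/4)) = -0.19534
  Q(4)·log₂(Q(4)/P(4)) = (1/10)·log₂((1/10)/(1/10)) = 0.00000

D_KL(Q||P) = 2.93017 + 0.00000 - 0.19534 + 0.00000 = 2.73483 ≈ 2.7348 bits

These ARE equal here. Q is P with outcomes relabeled (Q(1) = P(3), Q(2) = P(4), Q(3) = P(1), Q(4) = P(2)) by a relabeling that is its own inverse, so the two sums contain exactly the same terms in a different order. This is a special case — KL divergence is not symmetric in general: D_KL(P||Q) ≠ D_KL(Q||P) for most P, Q.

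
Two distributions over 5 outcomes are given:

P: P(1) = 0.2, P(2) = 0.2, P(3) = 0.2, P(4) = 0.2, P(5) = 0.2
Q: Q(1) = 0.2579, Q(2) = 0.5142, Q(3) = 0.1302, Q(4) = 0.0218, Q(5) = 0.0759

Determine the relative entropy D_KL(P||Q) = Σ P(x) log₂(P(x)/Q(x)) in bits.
0.6971 bits

D_KL(P||Q) = Σ P(x) log₂(P(x)/Q(x))

Computing term by term:
  P(1)·log₂(P(1)/Q(1)) = 0.2·log₂(0.2/0.2579) = -0.07336
  P(2)·log₂(P(2)/Q(2)) = 0.2·log₂(0.2/0.5142) = -0.27247
  P(3)·log₂(P(3)/Q(3)) = 0.2·log₂(0.2/0.1302) = 0.12385
  P(4)·log₂(P(4)/Q(4)) = 0.2·log₂(0.2/0.0218) = 0.63952
  P(5)·log₂(P(5)/Q(5)) = 0.2·log₂(0.2/0.0759) = 0.27957

D_KL(P||Q) = -0.07336 - 0.27247 + 0.12385 + 0.63952 + 0.27957 = 0.69711 ≈ 0.6971 bits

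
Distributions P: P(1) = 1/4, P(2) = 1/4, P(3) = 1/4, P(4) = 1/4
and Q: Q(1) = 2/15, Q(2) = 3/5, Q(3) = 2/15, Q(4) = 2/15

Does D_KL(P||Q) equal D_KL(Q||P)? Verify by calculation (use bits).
D_KL(P||Q) = 0.3644 bits, D_KL(Q||P) = 0.3951 bits. No — D_KL(P||Q) ≠ D_KL(Q||P) for this pair.

D_KL(P||Q) = Σ P(x) log₂(P(x)/Q(x))

Computing term by term:
  P(1)·log₂(P(1)/Q(1)) = (1/4)·log₂((1/4)/(2/15)) = 0.22672
  P(2)·log₂(P(2)/Q(2)) = (1/4)·log₂((1/4)/(3/5)) = -0.31576
  P(3)·log₂(P(3)/Q(3)) = (1/4)·log₂((1/4)/(2/15)) = 0.22672
  P(4)·log₂(P(4)/Q(4)) = (1/4)·log₂((1/4)/(2/15)) = 0.22672

D_KL(P||Q) = 0.22672 - 0.31576 + 0.22672 + 0.22672 = 0.36440 ≈ 0.3644 bits

D_KL(Q||P) = Σ Q(x) log₂(Q(x)/P(x))

Computing term by term:
  Q(1)·log₂(Q(1)/P(1)) = (2/15)·log₂((2/15)/(1/4)) = -0.12092
  Q(2)·log₂(Q(2)/P(2)) = (3/5)·log₂((3/5)/(1/4)) = 0.75782
  Q(3)·log₂(Q(3)/P(3)) = (2/15)·log₂((2/15)/(1/4)) = -0.12092
  Q(4)·log₂(Q(4)/P(4)) = (2/15)·log₂((2/15)/(1/4)) = -0.12092

D_KL(Q||P) = -0.12092 + 0.75782 - 0.12092 - 0.12092 = 0.39506 ≈ 0.3951 bits

These are NOT equal (difference: 0.0307 bits). KL divergence is asymmetric: D_KL(P||Q) ≠ D_KL(Q||P) in general.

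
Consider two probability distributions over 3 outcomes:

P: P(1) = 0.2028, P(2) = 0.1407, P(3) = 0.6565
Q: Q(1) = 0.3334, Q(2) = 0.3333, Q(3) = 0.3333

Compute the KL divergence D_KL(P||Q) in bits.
0.3215 bits

D_KL(P||Q) = Σ P(x) log₂(P(x)/Q(x))

Computing term by term:
  P(1)·log₂(P(1)/Q(1)) = 0.2028·log₂(0.2028/0.3334) = -0.14545
  P(2)·log₂(P(2)/Q(2)) = 0.1407·log₂(0.1407/0.3333) = -0.17506
  P(3)·log₂(P(3)/Q(3)) = 0.6565·log₂(0.6565/0.3333) = 0.64204

D_KL(P||Q) = -0.14545 - 0.17506 + 0.64204 = 0.32153 ≈ 0.3215 bits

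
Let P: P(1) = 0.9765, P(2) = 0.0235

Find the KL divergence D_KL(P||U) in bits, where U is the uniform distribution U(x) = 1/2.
0.8393 bits

U(i) = 1/2 for all i

D_KL(P||U) = Σ P(x) log₂(P(x) / (1/2))
           = Σ P(x) log₂(P(x)) + log₂(2)
           = log₂(2) - H(P)

H(P) = -Σ P(x) log₂(P(x)):
  -P(1)·log₂(P(1)) = -(0.9765)·log₂(0.9765) = 0.03350
  -P(2)·log₂(P(2)) = -(0.0235)·log₂(0.0235) = 0.12716
H(P) = 0.03350 + 0.12716 = 0.16066 bits

log₂(2) = 1.00000 bits

D_KL(P||U) = 1.00000 - 0.16066 = 0.83934 ≈ 0.8393 bits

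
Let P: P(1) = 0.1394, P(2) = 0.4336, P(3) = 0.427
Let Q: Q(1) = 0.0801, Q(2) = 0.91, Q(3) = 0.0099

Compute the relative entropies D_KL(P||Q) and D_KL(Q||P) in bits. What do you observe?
D_KL(P||Q) = 1.9666 bits, D_KL(Q||P) = 0.8555 bits. The two directions give different values (D_KL(P||Q) exceeds D_KL(Q||P) by 1.1111 bits): KL divergence is asymmetric.

D_KL(P||Q) = Σ P(x) log₂(P(x)/Q(x))

Computing term by term:
  P(1)·log₂(P(1)/Q(1)) = 0.1394·log₂(0.1394/0.0801) = 0.11143
  P(2)·log₂(P(2)/Q(2)) = 0.4336·log₂(0.4336/0.91) = -0.46374
  P(3)·log₂(P(3)/Q(3)) = 0.427·log₂(0.427/0.0099) = 2.31889

D_KL(P||Q) = 0.11143 - 0.46374 + 2.31889 = 1.96658 ≈ 1.9666 bits

D_KL(Q||P) = Σ Q(x) log₂(Q(x)/P(x))

Computing term by term:
  Q(1)·log₂(Q(1)/P(1)) = 0.0801·log₂(0.0801/0.1394) = -0.06403
  Q(2)·log₂(Q(2)/P(2)) = 0.91·log₂(0.91/0.4336) = 0.97325
  Q(3)·log₂(Q(3)/P(3)) = 0.0099·log₂(0.0099/0.427) = -0.05376

D_KL(Q||P) = -0.06403 + 0.97325 - 0.05376 = 0.85546 ≈ 0.8555 bits

These are NOT equal (difference: 1.1111 bits). KL divergence is asymmetric: D_KL(P||Q) ≠ D_KL(Q||P) in general.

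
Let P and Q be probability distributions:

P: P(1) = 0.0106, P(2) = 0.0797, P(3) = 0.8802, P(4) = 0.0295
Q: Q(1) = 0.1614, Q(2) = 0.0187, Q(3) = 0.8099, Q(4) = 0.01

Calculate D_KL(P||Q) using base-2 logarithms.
0.2768 bits

D_KL(P||Q) = Σ P(x) log₂(P(x)/Q(x))

Computing term by term:
  P(1)·log₂(P(1)/Q(1)) = 0.0106·log₂(0.0106/0.1614) = -0.04164
  P(2)·log₂(P(2)/Q(2)) = 0.0797·log₂(0.0797/0.0187) = 0.16670
  P(3)·log₂(P(3)/Q(3)) = 0.8802·log₂(0.8802/0.8099) = 0.10570
  P(4)·log₂(P(4)/Q(4)) = 0.0295·log₂(0.0295/0.01) = 0.04604

D_KL(P||Q) = -0.04164 + 0.16670 + 0.10570 + 0.04604 = 0.27680 ≈ 0.2768 bits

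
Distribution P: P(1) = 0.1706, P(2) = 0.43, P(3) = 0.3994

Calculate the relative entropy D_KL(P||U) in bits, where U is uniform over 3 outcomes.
0.0973 bits

U(i) = 1/3 for all i

D_KL(P||U) = Σ P(x) log₂(P(x) / (1/3))
           = Σ P(x) log₂(P(x)) + log₂(3)
           = log₂(3) - H(P)

H(P) = -Σ P(x) log₂(P(x)):
  -P(1)·log₂(P(1)) = -(0.1706)·log₂(0.1706) = 0.43525
  -P(2)·log₂(P(2)) = -(0.43)·log₂(0.43) = 0.52356
  -P(3)·log₂(P(3)) = -(0.3994)·log₂(0.3994) = 0.52884
H(P) = 0.43525 + 0.52356 + 0.52884 = 1.48765 bits

log₂(3) = 1.58496 bits

D_KL(P||U) = 1.58496 - 1.48765 = 0.09731 ≈ 0.0973 bits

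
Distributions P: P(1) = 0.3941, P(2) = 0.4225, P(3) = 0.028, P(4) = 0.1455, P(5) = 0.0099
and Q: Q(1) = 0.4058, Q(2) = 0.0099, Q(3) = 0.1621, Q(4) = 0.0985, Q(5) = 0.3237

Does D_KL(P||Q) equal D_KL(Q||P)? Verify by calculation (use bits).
D_KL(P||Q) = 2.2325 bits, D_KL(Q||P) = 1.9473 bits. No — D_KL(P||Q) ≠ D_KL(Q||P) for this pair.

D_KL(P||Q) = Σ P(x) log₂(P(x)/Q(x))

Computing term by term:
  P(1)·log₂(P(1)/Q(1)) = 0.3941·log₂(0.3941/0.4058) = -0.01663
  P(2)·log₂(P(2)/Q(2)) = 0.4225·log₂(0.4225/0.0099) = 2.28800
  P(3)·log₂(P(3)/Q(3)) = 0.028·log₂(0.028/0.1621) = -0.07093
  P(4)·log₂(P(4)/Q(4)) = 0.1455·log₂(0.1455/0.0985) = 0.08189
  P(5)·log₂(P(5)/Q(5)) = 0.0099·log₂(0.0099/0.3237) = -0.04981

D_KL(P||Q) = -0.01663 + 2.28800 - 0.07093 + 0.08189 - 0.04981 = 2.23252 ≈ 2.2325 bits

D_KL(Q||P) = Σ Q(x) log₂(Q(x)/P(x))

Computing term by term:
  Q(1)·log₂(Q(1)/P(1)) = 0.4058·log₂(0.4058/0.3941) = 0.01713
  Q(2)·log₂(Q(2)/P(2)) = 0.0099·log₂(0.0099/0.4225) = -0.05361
  Q(3)·log₂(Q(3)/P(3)) = 0.1621·log₂(0.1621/0.028) = 0.41066
  Q(4)·log₂(Q(4)/P(4)) = 0.0985·log₂(0.0985/0.1455) = -0.05544
  Q(5)·log₂(Q(5)/P(5)) = 0.3237·log₂(0.3237/0.0099) = 1.62856

D_KL(Q||P) = 0.01713 - 0.05361 + 0.41066 - 0.05544 + 1.62856 = 1.94730 ≈ 1.9473 bits

These are NOT equal (difference: 0.2852 bits). KL divergence is asymmetric: D_KL(P||Q) ≠ D_KL(Q||P) in general.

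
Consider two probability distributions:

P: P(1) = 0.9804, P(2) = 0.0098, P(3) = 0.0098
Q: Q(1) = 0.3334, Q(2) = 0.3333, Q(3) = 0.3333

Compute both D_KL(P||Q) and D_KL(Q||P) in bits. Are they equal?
D_KL(P||Q) = 1.4259 bits, D_KL(Q||P) = 2.8728 bits. No, they are not equal.

D_KL(P||Q) = Σ P(x) log₂(P(x)/Q(x))

Computing term by term:
  P(1)·log₂(P(1)/Q(1)) = 0.9804·log₂(0.9804/0.3334) = 1.52562
  P(2)·log₂(P(2)/Q(2)) = 0.0098·log₂(0.0098/0.3333) = -0.04986
  P(3)·log₂(P(3)/Q(3)) = 0.0098·log₂(0.0098/0.3333) = -0.04986

D_KL(P||Q) = 1.52562 - 0.04986 - 0.04986 = 1.42590 ≈ 1.4259 bits

D_KL(Q||P) = Σ Q(x) log₂(Q(x)/P(x))

Computing term by term:
  Q(1)·log₂(Q(1)/P(1)) = 0.3334·log₂(0.3334/0.9804) = -0.51881
  Q(2)·log₂(Q(2)/P(2)) = 0.3333·log₂(0.3333/0.0098) = 1.69580
  Q(3)·log₂(Q(3)/P(3)) = 0.3333·log₂(0.3333/0.0098) = 1.69580

D_KL(Q||P) = -0.51881 + 1.69580 + 1.69580 = 2.87279 ≈ 2.8728 bits

These are NOT equal (difference: 1.4469 bits). KL divergence is asymmetric: D_KL(P||Q) ≠ D_KL(Q||P) in general.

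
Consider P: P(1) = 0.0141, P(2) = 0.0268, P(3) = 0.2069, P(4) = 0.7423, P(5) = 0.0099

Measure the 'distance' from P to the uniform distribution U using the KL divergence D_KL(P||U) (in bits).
1.2400 bits

U(i) = 1/5 for all i

D_KL(P||U) = Σ P(x) log₂(P(x) / (1/5))
           = Σ P(x) log₂(P(x)) + log₂(5)
           = log₂(5) - H(P)

H(P) = -Σ P(x) log₂(P(x)):
  -P(1)·log₂(P(1)) = -(0.0141)·log₂(0.0141) = 0.08669
  -P(2)·log₂(P(2)) = -(0.0268)·log₂(0.0268) = 0.13994
  -P(3)·log₂(P(3)) = -(0.2069)·log₂(0.2069) = 0.47028
  -P(4)·log₂(P(4)) = -(0.7423)·log₂(0.7423) = 0.31913
  -P(5)·log₂(P(5)) = -(0.0099)·log₂(0.0099) = 0.06592
H(P) = 0.08669 + 0.13994 + 0.47028 + 0.31913 + 0.06592 = 1.08196 bits

log₂(5) = 2.32193 bits

D_KL(P||U) = 2.32193 - 1.08196 = 1.23997 ≈ 1.2400 bits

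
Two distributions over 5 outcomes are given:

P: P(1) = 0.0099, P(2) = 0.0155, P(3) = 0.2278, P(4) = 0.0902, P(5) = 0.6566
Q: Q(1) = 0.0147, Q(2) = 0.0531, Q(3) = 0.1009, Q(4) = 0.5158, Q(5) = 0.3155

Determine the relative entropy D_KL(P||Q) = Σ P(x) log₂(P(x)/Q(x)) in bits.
0.7018 bits

D_KL(P||Q) = Σ P(x) log₂(P(x)/Q(x))

Computing term by term:
  P(1)·log₂(P(1)/Q(1)) = 0.0099·log₂(0.0099/0.0147) = -0.00565
  P(2)·log₂(P(2)/Q(2)) = 0.0155·log₂(0.0155/0.0531) = -0.02753
  P(3)·log₂(P(3)/Q(3)) = 0.2278·log₂(0.2278/0.1009) = 0.26763
  P(4)·log₂(P(4)/Q(4)) = 0.0902·log₂(0.0902/0.5158) = -0.22691
  P(5)·log₂(P(5)/Q(5)) = 0.6566·log₂(0.6566/0.3155) = 0.69427

D_KL(P||Q) = -0.00565 - 0.02753 + 0.26763 - 0.22691 + 0.69427 = 0.70181 ≈ 0.7018 bits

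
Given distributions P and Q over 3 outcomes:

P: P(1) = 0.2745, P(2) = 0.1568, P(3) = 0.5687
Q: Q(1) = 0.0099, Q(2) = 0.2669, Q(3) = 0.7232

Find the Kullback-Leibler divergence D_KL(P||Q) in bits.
0.9982 bits

D_KL(P||Q) = Σ P(x) log₂(P(x)/Q(x))

Computing term by term:
  P(1)·log₂(P(1)/Q(1)) = 0.2745·log₂(0.2745/0.0099) = 1.31574
  P(2)·log₂(P(2)/Q(2)) = 0.1568·log₂(0.1568/0.2669) = -0.12032
  P(3)·log₂(P(3)/Q(3)) = 0.5687·log₂(0.5687/0.7232) = -0.19718

D_KL(P||Q) = 1.31574 - 0.12032 - 0.19718 = 0.99824 ≈ 0.9982 bits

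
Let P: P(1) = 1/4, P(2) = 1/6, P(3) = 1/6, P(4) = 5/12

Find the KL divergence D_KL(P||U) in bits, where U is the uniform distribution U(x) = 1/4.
0.1121 bits

U(i) = 1/4 for all i

D_KL(P||U) = Σ P(x) log₂(P(x) / (1/4))
           = Σ P(x) log₂(P(x)) + log₂(4)
           = log₂(4) - H(P)

H(P) = -Σ P(x) log₂(P(x)):
  -P(1)·log₂(P(1)) = -(1/4)·log₂(1/4) = 0.50000
  -P(2)·log₂(P(2)) = -(1/6)·log₂(1/6) = 0.43083
  -P(3)·log₂(P(3)) = -(1/6)·log₂(1/6) = 0.43083
  -P(4)·log₂(P(4)) = -(5/12)·log₂(5/12) = 0.52626
H(P) = 0.50000 + 0.43083 + 0.43083 + 0.52626 = 1.88792 bits

log₂(4) = 2.00000 bits

D_KL(P||U) = 2.00000 - 1.88792 = 0.11208 ≈ 0.1121 bits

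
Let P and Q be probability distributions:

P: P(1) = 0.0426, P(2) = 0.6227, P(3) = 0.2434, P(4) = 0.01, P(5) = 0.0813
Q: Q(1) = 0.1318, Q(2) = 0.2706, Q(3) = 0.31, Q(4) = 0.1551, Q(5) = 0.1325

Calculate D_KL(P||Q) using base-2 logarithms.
0.4975 bits

D_KL(P||Q) = Σ P(x) log₂(P(x)/Q(x))

Computing term by term:
  P(1)·log₂(P(1)/Q(1)) = 0.0426·log₂(0.0426/0.1318) = -0.06941
  P(2)·log₂(P(2)/Q(2)) = 0.6227·log₂(0.6227/0.2706) = 0.74872
  P(3)·log₂(P(3)/Q(3)) = 0.2434·log₂(0.2434/0.31) = -0.08493
  P(4)·log₂(P(4)/Q(4)) = 0.01·log₂(0.01/0.1551) = -0.03955
  P(5)·log₂(P(5)/Q(5)) = 0.0813·log₂(0.0813/0.1325) = -0.05729

D_KL(P||Q) = -0.06941 + 0.74872 - 0.08493 - 0.03955 - 0.05729 = 0.49754 ≈ 0.4975 bits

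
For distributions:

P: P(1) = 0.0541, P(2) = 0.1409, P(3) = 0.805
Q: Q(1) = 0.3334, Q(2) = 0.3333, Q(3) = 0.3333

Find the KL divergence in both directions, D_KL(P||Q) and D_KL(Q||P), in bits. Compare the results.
D_KL(P||Q) = 0.7071 bits, D_KL(Q||P) = 0.8647 bits. D_KL(Q||P) is larger than D_KL(P||Q) by 0.1576 bits; the two directions differ.

D_KL(P||Q) = Σ P(x) log₂(P(x)/Q(x))

Computing term by term:
  P(1)·log₂(P(1)/Q(1)) = 0.0541·log₂(0.0541/0.3334) = -0.14193
  P(2)·log₂(P(2)/Q(2)) = 0.1409·log₂(0.1409/0.3333) = -0.17502
  P(3)·log₂(P(3)/Q(3)) = 0.805·log₂(0.805/0.3333) = 1.02409

D_KL(P||Q) = -0.14193 - 0.17502 + 1.02409 = 0.70714 ≈ 0.7071 bits

D_KL(Q||P) = Σ Q(x) log₂(Q(x)/P(x))

Computing term by term:
  Q(1)·log₂(Q(1)/P(1)) = 0.3334·log₂(0.3334/0.0541) = 0.87469
  Q(2)·log₂(Q(2)/P(2)) = 0.3333·log₂(0.3333/0.1409) = 0.41401
  Q(3)·log₂(Q(3)/P(3)) = 0.3333·log₂(0.3333/0.805) = -0.42401

D_KL(Q||P) = 0.87469 + 0.41401 - 0.42401 = 0.86469 ≈ 0.8647 bits

These are NOT equal (difference: 0.1576 bits). KL divergence is asymmetric: D_KL(P||Q) ≠ D_KL(Q||P) in general.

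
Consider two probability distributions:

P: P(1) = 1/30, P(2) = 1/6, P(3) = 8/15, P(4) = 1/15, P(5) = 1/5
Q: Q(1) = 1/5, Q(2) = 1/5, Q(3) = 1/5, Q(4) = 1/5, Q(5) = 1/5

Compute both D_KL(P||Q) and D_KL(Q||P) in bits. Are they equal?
D_KL(P||Q) = 0.5190 bits, D_KL(Q||P) = 0.6036 bits. No, they are not equal.

D_KL(P||Q) = Σ P(x) log₂(P(x)/Q(x))

Computing term by term:
  P(1)·log₂(P(1)/Q(1)) = (1/30)·log₂((1/30)/(1/5)) = -0.08617
  P(2)·log₂(P(2)/Q(2)) = (1/6)·log₂((1/6)/(1/5)) = -0.04384
  P(3)·log₂(P(3)/Q(3)) = (8/15)·log₂((8/15)/(1/5)) = 0.75469
  P(4)·log₂(P(4)/Q(4)) = (1/15)·log₂((1/15)/(1/5)) = -0.10566
  P(5)·log₂(P(5)/Q(5)) = (1/5)·log₂((1/5)/(1/5)) = 0.00000

D_KL(P||Q) = -0.08617 - 0.04384 + 0.75469 - 0.10566 + 0.00000 = 0.51902 ≈ 0.5190 bits

D_KL(Q||P) = Σ Q(x) log₂(Q(x)/P(x))

Computing term by term:
  Q(1)·log₂(Q(1)/P(1)) = (1/5)·log₂((1/5)/(1/30)) = 0.51699
  Q(2)·log₂(Q(2)/P(2)) = (1/5)·log₂((1/5)/(1/6)) = 0.05261
  Q(3)·log₂(Q(3)/P(3)) = (1/5)·log₂((1/5)/(8/15)) = -0.28301
  Q(4)·log₂(Q(4)/P(4)) = (1/5)·log₂((1/5)/(1/15)) = 0.31699
  Q(5)·log₂(Q(5)/P(5)) = (1/5)·log₂((1/5)/(1/5)) = 0.00000

D_KL(Q||P) = 0.51699 + 0.05261 - 0.28301 + 0.31699 + 0.00000 = 0.60358 ≈ 0.6036 bits

These are NOT equal (difference: 0.0846 bits). KL divergence is asymmetric: D_KL(P||Q) ≠ D_KL(Q||P) in general.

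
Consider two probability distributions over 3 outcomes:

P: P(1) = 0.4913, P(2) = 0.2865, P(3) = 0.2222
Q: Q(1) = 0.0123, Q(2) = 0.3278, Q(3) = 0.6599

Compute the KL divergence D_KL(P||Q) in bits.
2.2091 bits

D_KL(P||Q) = Σ P(x) log₂(P(x)/Q(x))

Computing term by term:
  P(1)·log₂(P(1)/Q(1)) = 0.4913·log₂(0.4913/0.0123) = 2.61365
  P(2)·log₂(P(2)/Q(2)) = 0.2865·log₂(0.2865/0.3278) = -0.05566
  P(3)·log₂(P(3)/Q(3)) = 0.2222·log₂(0.2222/0.6599) = -0.34894

D_KL(P||Q) = 2.61365 - 0.05566 - 0.34894 = 2.20905 ≈ 2.2091 bits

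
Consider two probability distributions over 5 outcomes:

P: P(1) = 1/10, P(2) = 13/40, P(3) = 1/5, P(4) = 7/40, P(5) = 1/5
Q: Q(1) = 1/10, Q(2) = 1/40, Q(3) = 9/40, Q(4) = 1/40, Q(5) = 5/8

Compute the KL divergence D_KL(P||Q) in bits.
1.3312 bits

D_KL(P||Q) = Σ P(x) log₂(P(x)/Q(x))

Computing term by term:
  P(1)·log₂(P(1)/Q(1)) = (1/10)·log₂((1/10)/(1/10)) = 0.00000
  P(2)·log₂(P(2)/Q(2)) = (13/40)·log₂((13/40)/(1/40)) = 1.20264
  P(3)·log₂(P(3)/Q(3)) = (1/5)·log₂((1/5)/(9/40)) = -0.03399
  P(4)·log₂(P(4)/Q(4)) = (7/40)·log₂((7/40)/(1/40)) = 0.49129
  P(5)·log₂(P(5)/Q(5)) = (1/5)·log₂((1/5)/(5/8)) = -0.32877

D_KL(P||Q) = 0.00000 + 1.20264 - 0.03399 + 0.49129 - 0.32877 = 1.33117 ≈ 1.3312 bits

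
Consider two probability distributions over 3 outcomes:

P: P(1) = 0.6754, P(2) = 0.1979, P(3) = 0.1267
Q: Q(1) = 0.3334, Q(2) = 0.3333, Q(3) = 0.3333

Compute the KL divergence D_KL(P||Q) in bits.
0.3623 bits

D_KL(P||Q) = Σ P(x) log₂(P(x)/Q(x))

Computing term by term:
  P(1)·log₂(P(1)/Q(1)) = 0.6754·log₂(0.6754/0.3334) = 0.68789
  P(2)·log₂(P(2)/Q(2)) = 0.1979·log₂(0.1979/0.3333) = -0.14883
  P(3)·log₂(P(3)/Q(3)) = 0.1267·log₂(0.1267/0.3333) = -0.17680

D_KL(P||Q) = 0.68789 - 0.14883 - 0.17680 = 0.36226 ≈ 0.3623 bits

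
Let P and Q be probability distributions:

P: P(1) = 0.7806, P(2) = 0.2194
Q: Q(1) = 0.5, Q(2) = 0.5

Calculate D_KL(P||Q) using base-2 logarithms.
0.2409 bits

D_KL(P||Q) = Σ P(x) log₂(P(x)/Q(x))

Computing term by term:
  P(1)·log₂(P(1)/Q(1)) = 0.7806·log₂(0.7806/0.5) = 0.50166
  P(2)·log₂(P(2)/Q(2)) = 0.2194·log₂(0.2194/0.5) = -0.26073

D_KL(P||Q) = 0.50166 - 0.26073 = 0.24093 ≈ 0.2409 bits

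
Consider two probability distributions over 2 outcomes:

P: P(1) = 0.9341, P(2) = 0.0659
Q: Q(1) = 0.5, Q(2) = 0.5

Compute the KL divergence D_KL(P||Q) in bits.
0.6496 bits

D_KL(P||Q) = Σ P(x) log₂(P(x)/Q(x))

Computing term by term:
  P(1)·log₂(P(1)/Q(1)) = 0.9341·log₂(0.9341/0.5) = 0.84223
  P(2)·log₂(P(2)/Q(2)) = 0.0659·log₂(0.0659/0.5) = -0.19266

D_KL(P||Q) = 0.84223 - 0.19266 = 0.64957 ≈ 0.6496 bits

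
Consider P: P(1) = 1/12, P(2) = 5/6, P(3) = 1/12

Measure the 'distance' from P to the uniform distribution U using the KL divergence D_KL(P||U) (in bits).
0.7683 bits

U(i) = 1/3 for all i

D_KL(P||U) = Σ P(x) log₂(P(x) / (1/3))
           = Σ P(x) log₂(P(x)) + log₂(3)
           = log₂(3) - H(P)

H(P) = -Σ P(x) log₂(P(x)):
  -P(1)·log₂(P(1)) = -(1/12)·log₂(1/12) = 0.29875
  -P(2)·log₂(P(2)) = -(5/6)·log₂(5/6) = 0.21920
  -P(3)·log₂(P(3)) = -(1/12)·log₂(1/12) = 0.29875
H(P) = 0.29875 + 0.21920 + 0.29875 = 0.81670 bits

log₂(3) = 1.58496 bits

D_KL(P||U) = 1.58496 - 0.81670 = 0.76826 ≈ 0.7683 bits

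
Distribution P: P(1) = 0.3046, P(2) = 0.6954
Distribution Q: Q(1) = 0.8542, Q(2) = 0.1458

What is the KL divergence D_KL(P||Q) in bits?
1.1142 bits

D_KL(P||Q) = Σ P(x) log₂(P(x)/Q(x))

Computing term by term:
  P(1)·log₂(P(1)/Q(1)) = 0.3046·log₂(0.3046/0.8542) = -0.45314
  P(2)·log₂(P(2)/Q(2)) = 0.6954·log₂(0.6954/0.1458) = 1.56733

D_KL(P||Q) = -0.45314 + 1.56733 = 1.11419 ≈ 1.1142 bits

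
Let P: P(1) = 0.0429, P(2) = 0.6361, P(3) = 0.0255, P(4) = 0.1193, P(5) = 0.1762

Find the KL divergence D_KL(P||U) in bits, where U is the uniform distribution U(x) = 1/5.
0.7696 bits

U(i) = 1/5 for all i

D_KL(P||U) = Σ P(x) log₂(P(x) / (1/5))
           = Σ P(x) log₂(P(x)) + log₂(5)
           = log₂(5) - H(P)

H(P) = -Σ P(x) log₂(P(x)):
  -P(1)·log₂(P(1)) = -(0.0429)·log₂(0.0429) = 0.19489
  -P(2)·log₂(P(2)) = -(0.6361)·log₂(0.6361) = 0.41517
  -P(3)·log₂(P(3)) = -(0.0255)·log₂(0.0255) = 0.13498
  -P(4)·log₂(P(4)) = -(0.1193)·log₂(0.1193) = 0.36593
  -P(5)·log₂(P(5)) = -(0.1762)·log₂(0.1762) = 0.44133
H(P) = 0.19489 + 0.41517 + 0.13498 + 0.36593 + 0.44133 = 1.55230 bits

log₂(5) = 2.32193 bits

D_KL(P||U) = 2.32193 - 1.55230 = 0.76963 ≈ 0.7696 bits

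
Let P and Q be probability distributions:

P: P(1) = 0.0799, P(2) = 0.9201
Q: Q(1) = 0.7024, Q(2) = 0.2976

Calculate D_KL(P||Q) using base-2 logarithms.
1.2477 bits

D_KL(P||Q) = Σ P(x) log₂(P(x)/Q(x))

Computing term by term:
  P(1)·log₂(P(1)/Q(1)) = 0.0799·log₂(0.0799/0.7024) = -0.25057
  P(2)·log₂(P(2)/Q(2)) = 0.9201·log₂(0.9201/0.2976) = 1.49831

D_KL(P||Q) = -0.25057 + 1.49831 = 1.24774 ≈ 1.2477 bits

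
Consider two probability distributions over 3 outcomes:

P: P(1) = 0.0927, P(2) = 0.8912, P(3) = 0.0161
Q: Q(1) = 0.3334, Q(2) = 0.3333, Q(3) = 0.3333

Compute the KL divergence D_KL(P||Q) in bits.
1.0230 bits

D_KL(P||Q) = Σ P(x) log₂(P(x)/Q(x))

Computing term by term:
  P(1)·log₂(P(1)/Q(1)) = 0.0927·log₂(0.0927/0.3334) = -0.17118
  P(2)·log₂(P(2)/Q(2)) = 0.8912·log₂(0.8912/0.3333) = 1.26455
  P(3)·log₂(P(3)/Q(3)) = 0.0161·log₂(0.0161/0.3333) = -0.07038

D_KL(P||Q) = -0.17118 + 1.26455 - 0.07038 = 1.02299 ≈ 1.0230 bits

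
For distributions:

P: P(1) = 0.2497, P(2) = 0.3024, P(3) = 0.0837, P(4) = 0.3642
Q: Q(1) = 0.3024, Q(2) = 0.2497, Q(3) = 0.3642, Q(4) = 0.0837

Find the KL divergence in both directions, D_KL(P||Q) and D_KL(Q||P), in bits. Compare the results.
D_KL(P||Q) = 0.6096 bits, D_KL(Q||P) = 0.6096 bits. The two directions give exactly the same value for this pair.

D_KL(P||Q) = Σ P(x) log₂(P(x)/Q(x))

Computing term by term:
  P(1)·log₂(P(1)/Q(1)) = 0.2497·log₂(0.2497/0.3024) = -0.06898
  P(2)·log₂(P(2)/Q(2)) = 0.3024·log₂(0.3024/0.2497) = 0.08354
  P(3)·log₂(P(3)/Q(3)) = 0.0837·log₂(0.0837/0.3642) = -0.17756
  P(4)·log₂(P(4)/Q(4)) = 0.3642·log₂(0.3642/0.0837) = 0.77263

D_KL(P||Q) = -0.06898 + 0.08354 - 0.17756 + 0.77263 = 0.60963 ≈ 0.6096 bits

D_KL(Q||P) = Σ Q(x) log₂(Q(x)/P(x))

Computing term by term:
  Q(1)·log₂(Q(1)/P(1)) = 0.3024·log₂(0.3024/0.2497) = 0.08354
  Q(2)·log₂(Q(2)/P(2)) = 0.2497·log₂(0.2497/0.3024) = -0.06898
  Q(3)·log₂(Q(3)/P(3)) = 0.3642·log₂(0.3642/0.0837) = 0.77263
  Q(4)·log₂(Q(4)/P(4)) = 0.0837·log₂(0.0837/0.3642) = -0.17756

D_KL(Q||P) = 0.08354 - 0.06898 + 0.77263 - 0.17756 = 0.60963 ≈ 0.6096 bits

These ARE equal here. Q is P with outcomes relabeled (Q(1) = P(2), Q(2) = P(1), Q(3) = P(4), Q(4) = P(3)) by a relabeling that is its own inverse, so the two sums contain exactly the same terms in a different order. This is a special case — KL divergence is not symmetric in general: D_KL(P||Q) ≠ D_KL(Q||P) for most P, Q.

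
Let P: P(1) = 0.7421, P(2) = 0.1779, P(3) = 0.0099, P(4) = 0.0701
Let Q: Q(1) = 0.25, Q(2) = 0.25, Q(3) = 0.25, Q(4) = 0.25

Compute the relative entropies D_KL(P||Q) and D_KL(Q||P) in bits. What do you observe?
D_KL(P||Q) = 0.9028 bits, D_KL(Q||P) = 1.3535 bits. The two directions give different values (D_KL(Q||P) exceeds D_KL(P||Q) by 0.4507 bits): KL divergence is asymmetric.

D_KL(P||Q) = Σ P(x) log₂(P(x)/Q(x))

Computing term by term:
  P(1)·log₂(P(1)/Q(1)) = 0.7421·log₂(0.7421/0.25) = 1.16486
  P(2)·log₂(P(2)/Q(2)) = 0.1779·log₂(0.1779/0.25) = -0.08732
  P(3)·log₂(P(3)/Q(3)) = 0.0099·log₂(0.0099/0.25) = -0.04612
  P(4)·log₂(P(4)/Q(4)) = 0.0701·log₂(0.0701/0.25) = -0.12859

D_KL(P||Q) = 1.16486 - 0.08732 - 0.04612 - 0.12859 = 0.90283 ≈ 0.9028 bits

D_KL(Q||P) = Σ Q(x) log₂(Q(x)/P(x))

Computing term by term:
  Q(1)·log₂(Q(1)/P(1)) = 0.25·log₂(0.25/0.7421) = -0.39242
  Q(2)·log₂(Q(2)/P(2)) = 0.25·log₂(0.25/0.1779) = 0.12272
  Q(3)·log₂(Q(3)/P(3)) = 0.25·log₂(0.25/0.0099) = 1.16459
  Q(4)·log₂(Q(4)/P(4)) = 0.25·log₂(0.25/0.0701) = 0.45861

D_KL(Q||P) = -0.39242 + 0.12272 + 1.16459 + 0.45861 = 1.35350 ≈ 1.3535 bits

These are NOT equal (difference: 0.4507 bits). KL divergence is asymmetric: D_KL(P||Q) ≠ D_KL(Q||P) in general.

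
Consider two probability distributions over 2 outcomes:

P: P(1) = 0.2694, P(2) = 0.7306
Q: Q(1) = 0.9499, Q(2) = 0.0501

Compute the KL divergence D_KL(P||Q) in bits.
2.3349 bits

D_KL(P||Q) = Σ P(x) log₂(P(x)/Q(x))

Computing term by term:
  P(1)·log₂(P(1)/Q(1)) = 0.2694·log₂(0.2694/0.9499) = -0.48978
  P(2)·log₂(P(2)/Q(2)) = 0.7306·log₂(0.7306/0.0501) = 2.82465

D_KL(P||Q) = -0.48978 + 2.82465 = 2.33487 ≈ 2.3349 bits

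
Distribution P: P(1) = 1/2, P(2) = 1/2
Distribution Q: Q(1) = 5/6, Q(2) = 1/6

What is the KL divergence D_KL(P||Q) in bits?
0.4240 bits

D_KL(P||Q) = Σ P(x) log₂(P(x)/Q(x))

Computing term by term:
  P(1)·log₂(P(1)/Q(1)) = (1/2)·log₂((1/2)/(5/6)) = -0.36848
  P(2)·log₂(P(2)/Q(2)) = (1/2)·log₂((1/2)/(1/6)) = 0.79248

D_KL(P||Q) = -0.36848 + 0.79248 = 0.42400 ≈ 0.4240 bits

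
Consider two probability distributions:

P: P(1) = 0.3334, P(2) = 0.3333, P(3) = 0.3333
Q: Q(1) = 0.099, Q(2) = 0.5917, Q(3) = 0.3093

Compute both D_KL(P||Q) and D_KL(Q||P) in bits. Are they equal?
D_KL(P||Q) = 0.3440 bits, D_KL(Q||P) = 0.2832 bits. No, they are not equal.

D_KL(P||Q) = Σ P(x) log₂(P(x)/Q(x))

Computing term by term:
  P(1)·log₂(P(1)/Q(1)) = 0.3334·log₂(0.3334/0.099) = 0.58403
  P(2)·log₂(P(2)/Q(2)) = 0.3333·log₂(0.3333/0.5917) = -0.27599
  P(3)·log₂(P(3)/Q(3)) = 0.3333·log₂(0.3333/0.3093) = 0.03593

D_KL(P||Q) = 0.58403 - 0.27599 + 0.03593 = 0.34397 ≈ 0.3440 bits

D_KL(Q||P) = Σ Q(x) log₂(Q(x)/P(x))

Computing term by term:
  Q(1)·log₂(Q(1)/P(1)) = 0.099·log₂(0.099/0.3334) = -0.17342
  Q(2)·log₂(Q(2)/P(2)) = 0.5917·log₂(0.5917/0.3333) = 0.48995
  Q(3)·log₂(Q(3)/P(3)) = 0.3093·log₂(0.3093/0.3333) = -0.03335

D_KL(Q||P) = -0.17342 + 0.48995 - 0.03335 = 0.28318 ≈ 0.2832 bits

These are NOT equal (difference: 0.0608 bits). KL divergence is asymmetric: D_KL(P||Q) ≠ D_KL(Q||P) in general.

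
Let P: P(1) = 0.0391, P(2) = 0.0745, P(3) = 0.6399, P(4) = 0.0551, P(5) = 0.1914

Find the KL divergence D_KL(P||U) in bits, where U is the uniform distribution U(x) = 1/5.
0.7608 bits

U(i) = 1/5 for all i

D_KL(P||U) = Σ P(x) log₂(P(x) / (1/5))
           = Σ P(x) log₂(P(x)) + log₂(5)
           = log₂(5) - H(P)

H(P) = -Σ P(x) log₂(P(x)):
  -P(1)·log₂(P(1)) = -(0.0391)·log₂(0.0391) = 0.18286
  -P(2)·log₂(P(2)) = -(0.0745)·log₂(0.0745) = 0.27912
  -P(3)·log₂(P(3)) = -(0.6399)·log₂(0.6399) = 0.41215
  -P(4)·log₂(P(4)) = -(0.0551)·log₂(0.0551) = 0.23042
  -P(5)·log₂(P(5)) = -(0.1914)·log₂(0.1914) = 0.45655
H(P) = 0.18286 + 0.27912 + 0.41215 + 0.23042 + 0.45655 = 1.56110 bits

log₂(5) = 2.32193 bits

D_KL(P||U) = 2.32193 - 1.56110 = 0.76083 ≈ 0.7608 bits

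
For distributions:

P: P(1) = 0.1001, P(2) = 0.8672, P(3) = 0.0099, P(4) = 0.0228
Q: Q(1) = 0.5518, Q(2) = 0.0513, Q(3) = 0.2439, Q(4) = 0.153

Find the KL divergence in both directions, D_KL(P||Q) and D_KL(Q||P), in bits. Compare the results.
D_KL(P||Q) = 3.1827 bits, D_KL(Q||P) = 2.6973 bits. D_KL(P||Q) is larger than D_KL(Q||P) by 0.4854 bits; the two directions differ.

D_KL(P||Q) = Σ P(x) log₂(P(x)/Q(x))

Computing term by term:
  P(1)·log₂(P(1)/Q(1)) = 0.1001·log₂(0.1001/0.5518) = -0.24652
  P(2)·log₂(P(2)/Q(2)) = 0.8672·log₂(0.8672/0.0513) = 3.53760
  P(3)·log₂(P(3)/Q(3)) = 0.0099·log₂(0.0099/0.2439) = -0.04576
  P(4)·log₂(P(4)/Q(4)) = 0.0228·log₂(0.0228/0.153) = -0.06262

D_KL(P||Q) = -0.24652 + 3.53760 - 0.04576 - 0.06262 = 3.18270 ≈ 3.1827 bits

D_KL(Q||P) = Σ Q(x) log₂(Q(x)/P(x))

Computing term by term:
  Q(1)·log₂(Q(1)/P(1)) = 0.5518·log₂(0.5518/0.1001) = 1.35892
  Q(2)·log₂(Q(2)/P(2)) = 0.0513·log₂(0.0513/0.8672) = -0.20927
  Q(3)·log₂(Q(3)/P(3)) = 0.2439·log₂(0.2439/0.0099) = 1.12748
  Q(4)·log₂(Q(4)/P(4)) = 0.153·log₂(0.153/0.0228) = 0.42020

D_KL(Q||P) = 1.35892 - 0.20927 + 1.12748 + 0.42020 = 2.69733 ≈ 2.6973 bits

These are NOT equal (difference: 0.4854 bits). KL divergence is asymmetric: D_KL(P||Q) ≠ D_KL(Q||P) in general.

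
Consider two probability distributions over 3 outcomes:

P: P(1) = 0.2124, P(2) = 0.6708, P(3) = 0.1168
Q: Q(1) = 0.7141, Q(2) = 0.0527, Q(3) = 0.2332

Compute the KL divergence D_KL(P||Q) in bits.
1.9738 bits

D_KL(P||Q) = Σ P(x) log₂(P(x)/Q(x))

Computing term by term:
  P(1)·log₂(P(1)/Q(1)) = 0.2124·log₂(0.2124/0.7141) = -0.37156
  P(2)·log₂(P(2)/Q(2)) = 0.6708·log₂(0.6708/0.0527) = 2.46184
  P(3)·log₂(P(3)/Q(3)) = 0.1168·log₂(0.1168/0.2332) = -0.11651

D_KL(P||Q) = -0.37156 + 2.46184 - 0.11651 = 1.97377 ≈ 1.9738 bits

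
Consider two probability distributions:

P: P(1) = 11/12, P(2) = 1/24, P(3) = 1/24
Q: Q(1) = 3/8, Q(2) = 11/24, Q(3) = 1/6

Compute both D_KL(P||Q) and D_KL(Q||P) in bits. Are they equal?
D_KL(P||Q) = 0.9546 bits, D_KL(Q||P) = 1.4353 bits. No, they are not equal.

D_KL(P||Q) = Σ P(x) log₂(P(x)/Q(x))

Computing term by term:
  P(1)·log₂(P(1)/Q(1)) = (11/12)·log₂((11/12)/(3/8)) = 1.18205
  P(2)·log₂(P(2)/Q(2)) = (1/24)·log₂((1/24)/(11/24)) = -0.14414
  P(3)·log₂(P(3)/Q(3)) = (1/24)·log₂((1/24)/(1/6)) = -0.08333

D_KL(P||Q) = 1.18205 - 0.14414 - 0.08333 = 0.95458 ≈ 0.9546 bits

D_KL(Q||P) = Σ Q(x) log₂(Q(x)/P(x))

Computing term by term:
  Q(1)·log₂(Q(1)/P(1)) = (3/8)·log₂((3/8)/(11/12)) = -0.48356
  Q(2)·log₂(Q(2)/P(2)) = (11/24)·log₂((11/24)/(1/24)) = 1.58557
  Q(3)·log₂(Q(3)/P(3)) = (1/6)·log₂((1/6)/(1/24)) = 0.33333

D_KL(Q||P) = -0.48356 + 1.58557 + 0.33333 = 1.43534 ≈ 1.4353 bits

These are NOT equal (difference: 0.4807 bits). KL divergence is asymmetric: D_KL(P||Q) ≠ D_KL(Q||P) in general.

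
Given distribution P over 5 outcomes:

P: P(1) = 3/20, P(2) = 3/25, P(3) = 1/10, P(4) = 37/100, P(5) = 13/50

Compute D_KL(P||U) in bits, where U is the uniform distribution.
0.1761 bits

U(i) = 1/5 for all i

D_KL(P||U) = Σ P(x) log₂(P(x) / (1/5))
           = Σ P(x) log₂(P(x)) + log₂(5)
           = log₂(5) - H(P)

H(P) = -Σ P(x) log₂(P(x)):
  -P(1)·log₂(P(1)) = -(3/20)·log₂(3/20) = 0.41054
  -P(2)·log₂(P(2)) = -(3/25)·log₂(3/25) = 0.36707
  -P(3)·log₂(P(3)) = -(1/10)·log₂(1/10) = 0.33219
  -P(4)·log₂(P(4)) = -(37/100)·log₂(37/100) = 0.53073
  -P(5)·log₂(P(5)) = -(13/50)·log₂(13/50) = 0.50529
H(P) = 0.41054 + 0.36707 + 0.33219 + 0.53073 + 0.50529 = 2.14582 bits

log₂(5) = 2.32193 bits

D_KL(P||U) = 2.32193 - 2.14582 = 0.17611 ≈ 0.1761 bits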